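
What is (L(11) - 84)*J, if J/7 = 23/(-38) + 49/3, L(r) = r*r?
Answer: 464387/114 ≈ 4073.6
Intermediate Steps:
L(r) = r²
J = 12551/114 (J = 7*(23/(-38) + 49/3) = 7*(23*(-1/38) + 49*(⅓)) = 7*(-23/38 + 49/3) = 7*(1793/114) = 12551/114 ≈ 110.10)
(L(11) - 84)*J = (11² - 84)*(12551/114) = (121 - 84)*(12551/114) = 37*(12551/114) = 464387/114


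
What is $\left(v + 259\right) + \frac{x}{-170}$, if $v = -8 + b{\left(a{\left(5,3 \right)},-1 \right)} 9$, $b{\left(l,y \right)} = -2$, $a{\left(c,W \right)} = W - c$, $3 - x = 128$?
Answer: $\frac{7947}{34} \approx 233.74$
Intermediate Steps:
$x = -125$ ($x = 3 - 128 = -125$)
$v = -26$ ($v = -8 - 18 = -26$)
$\left(v + 259\right) + \frac{x}{-170} = \left(-26 + 259\right) - \frac{125}{-170} = 233 - - \frac{25}{34} = 233 + \frac{25}{34} = \frac{7947}{34}$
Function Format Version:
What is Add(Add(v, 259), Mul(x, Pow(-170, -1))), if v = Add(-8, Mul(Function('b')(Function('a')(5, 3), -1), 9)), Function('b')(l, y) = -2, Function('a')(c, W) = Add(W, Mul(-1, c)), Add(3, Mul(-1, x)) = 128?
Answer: Rational(7947, 34) ≈ 233.74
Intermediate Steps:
x = -125 (x = Add(3, Mul(-1, 128)) = Add(3, -128) = -125)
v = -26 (v = Add(-8, Mul(-2, 9)) = Add(-8, -18) = -26)
Add(Add(v, 259), Mul(x, Pow(-170, -1))) = Add(Add(-26, 259), Mul(-125, Pow(-170, -1))) = Add(233, Mul(-125, Rational(-1, 170))) = Add(233, Rational(25, 34)) = Rational(7947, 34)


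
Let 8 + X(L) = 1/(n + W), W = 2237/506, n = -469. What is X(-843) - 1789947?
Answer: -420777252041/235077 ≈ -1.7900e+6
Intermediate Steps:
W = 2237/506 (W = 2237*(1/506) = 2237/506 ≈ 4.4210)
X(L) = -1881122/235077 (X(L) = -8 + 1/(-469 + 2237/506) = -8 + 1/(-235077/506) = -8 - 506/235077 = -1881122/235077)
X(-843) - 1789947 = -1881122/235077 - 1789947 = -420777252041/235077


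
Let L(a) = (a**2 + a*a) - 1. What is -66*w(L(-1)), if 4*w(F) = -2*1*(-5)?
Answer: -165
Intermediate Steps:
L(a) = -1 + 2*a**2 (L(a) = (a**2 + a**2) - 1 = 2*a**2 - 1 = -1 + 2*a**2)
w(F) = 5/2 (w(F) = (-2*1*(-5))/4 = (-2*(-5))/4 = (1/4)*10 = 5/2)
-66*w(L(-1)) = -66*5/2 = -165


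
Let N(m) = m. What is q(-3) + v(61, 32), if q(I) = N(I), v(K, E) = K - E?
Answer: 26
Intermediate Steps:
q(I) = I
q(-3) + v(61, 32) = -3 + (61 - 1*32) = -3 + (61 - 32) = -3 + 29 = 26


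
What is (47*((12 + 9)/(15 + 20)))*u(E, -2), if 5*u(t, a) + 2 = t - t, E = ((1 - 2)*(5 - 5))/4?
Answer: -282/25 ≈ -11.280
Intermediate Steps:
E = 0 (E = -1*0*(1/4) = 0*(1/4) = 0)
u(t, a) = -2/5 (u(t, a) = -2/5 + (t - t)/5 = -2/5 + (1/5)*0 = -2/5 + 0 = -2/5)
(47*((12 + 9)/(15 + 20)))*u(E, -2) = (47*((12 + 9)/(15 + 20)))*(-2/5) = (47*(21/35))*(-2/5) = (47*(21*(1/35)))*(-2/5) = (47*(3/5))*(-2/5) = (141/5)*(-2/5) = -282/25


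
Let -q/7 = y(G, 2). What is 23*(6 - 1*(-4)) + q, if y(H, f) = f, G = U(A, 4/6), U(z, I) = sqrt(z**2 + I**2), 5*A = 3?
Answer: 216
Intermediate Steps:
A = 3/5 (A = (1/5)*3 = 3/5 ≈ 0.60000)
U(z, I) = sqrt(I**2 + z**2)
G = sqrt(181)/15 (G = sqrt((4/6)**2 + (3/5)**2) = sqrt((4*(1/6))**2 + 9/25) = sqrt((2/3)**2 + 9/25) = sqrt(4/9 + 9/25) = sqrt(181/225) = sqrt(181)/15 ≈ 0.89691)
q = -14 (q = -7*2 = -14)
23*(6 - 1*(-4)) + q = 23*(6 - 1*(-4)) - 14 = 23*(6 + 4) - 14 = 23*10 - 14 = 230 - 14 = 216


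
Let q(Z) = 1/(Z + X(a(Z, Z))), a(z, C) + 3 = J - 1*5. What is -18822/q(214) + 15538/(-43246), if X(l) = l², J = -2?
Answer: -127794273053/21623 ≈ -5.9101e+6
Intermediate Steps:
a(z, C) = -10 (a(z, C) = -3 + (-2 - 1*5) = -3 + (-2 - 5) = -3 - 7 = -10)
q(Z) = 1/(100 + Z) (q(Z) = 1/(Z + (-10)²) = 1/(Z + 100) = 1/(100 + Z))
-18822/q(214) + 15538/(-43246) = -18822/(1/(100 + 214)) + 15538/(-43246) = -18822/(1/314) + 15538*(-1/43246) = -18822/1/314 - 7769/21623 = -18822*314 - 7769/21623 = -5910108 - 7769/21623 = -127794273053/21623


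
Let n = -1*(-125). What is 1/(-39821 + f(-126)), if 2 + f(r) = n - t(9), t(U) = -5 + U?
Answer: -1/39702 ≈ -2.5188e-5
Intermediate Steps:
n = 125
f(r) = 119 (f(r) = -2 + (125 - (-5 + 9)) = -2 + (125 - 1*4) = -2 + (125 - 4) = -2 + 121 = 119)
1/(-39821 + f(-126)) = 1/(-39821 + 119) = 1/(-39702) = -1/39702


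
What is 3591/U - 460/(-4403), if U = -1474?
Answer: -15133133/6490022 ≈ -2.3318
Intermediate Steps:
3591/U - 460/(-4403) = 3591/(-1474) - 460/(-4403) = 3591*(-1/1474) - 460*(-1/4403) = -3591/1474 + 460/4403 = -15133133/6490022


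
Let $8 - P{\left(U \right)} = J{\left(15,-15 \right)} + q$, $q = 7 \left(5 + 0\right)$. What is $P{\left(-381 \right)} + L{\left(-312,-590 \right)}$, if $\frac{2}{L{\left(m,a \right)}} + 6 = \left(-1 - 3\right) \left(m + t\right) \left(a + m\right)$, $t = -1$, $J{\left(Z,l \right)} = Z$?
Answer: $- \frac{23715511}{564655} \approx -42.0$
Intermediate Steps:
$q = 35$ ($q = 7 \cdot 5 = 35$)
$L{\left(m,a \right)} = \frac{2}{-6 - 4 \left(-1 + m\right) \left(a + m\right)}$ ($L{\left(m,a \right)} = \frac{2}{-6 + \left(-1 - 3\right) \left(m - 1\right) \left(a + m\right)} = \frac{2}{-6 - 4 \left(-1 + m\right) \left(a + m\right)}$)
$P{\left(U \right)} = -42$ ($P{\left(U \right)} = 8 - \left(15 + 35\right) = 8 - 50 = -42$)
$P{\left(-381 \right)} + L{\left(-312,-590 \right)} = -42 - \frac{1}{3 - -1180 - -624 + 2 \left(-312\right)^{2} + 2 \left(-590\right) \left(-312\right)} = -42 - \frac{1}{3 + 1180 + 624 + 2 \cdot 97344 + 368160} = -42 - \frac{1}{3 + 1180 + 624 + 194688 + 368160} = -42 - \frac{1}{564655} = - \frac{23715511}{564655}$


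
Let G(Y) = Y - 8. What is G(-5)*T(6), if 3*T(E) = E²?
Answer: -156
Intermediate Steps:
T(E) = E²/3
G(Y) = -8 + Y
G(-5)*T(6) = (-8 - 5)*((⅓)*6²) = -13*36/3 = -13*12 = -156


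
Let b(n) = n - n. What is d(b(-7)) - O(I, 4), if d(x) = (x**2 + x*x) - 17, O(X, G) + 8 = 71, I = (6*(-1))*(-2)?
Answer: -80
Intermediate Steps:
I = 12 (I = -6*(-2) = 12)
O(X, G) = 63 (O(X, G) = -8 + 71 = 63)
b(n) = 0
d(x) = -17 + 2*x**2 (d(x) = (x**2 + x**2) - 17 = 2*x**2 - 17 = -17 + 2*x**2)
d(b(-7)) - O(I, 4) = (-17 + 2*0**2) - 1*63 = (-17 + 2*0) - 63 = (-17 + 0) - 63 = -17 - 63 = -80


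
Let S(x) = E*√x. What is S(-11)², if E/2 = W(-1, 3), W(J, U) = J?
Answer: -44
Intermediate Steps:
E = -2 (E = 2*(-1) = -2)
S(x) = -2*√x
S(-11)² = (-2*I*√11)² = -44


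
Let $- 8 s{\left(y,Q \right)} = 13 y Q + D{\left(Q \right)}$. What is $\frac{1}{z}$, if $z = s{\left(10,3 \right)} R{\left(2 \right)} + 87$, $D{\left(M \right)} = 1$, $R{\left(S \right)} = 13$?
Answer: $- \frac{8}{4387} \approx -0.0018236$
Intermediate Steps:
$s{\left(y,Q \right)} = - \frac{1}{8} - \frac{13 Q y}{8}$ ($s{\left(y,Q \right)} = - \frac{13 y Q + 1}{8} = - \frac{13 Q y + 1}{8} = - \frac{1 + 13 Q y}{8} = - \frac{1}{8} - \frac{13 Q y}{8}$)
$z = - \frac{4387}{8}$ ($z = \left(- \frac{1}{8} - \frac{39}{8} \cdot 10\right) 13 + 87 = \left(- \frac{1}{8} - \frac{195}{4}\right) 13 + 87 = \left(- \frac{391}{8}\right) 13 + 87 = - \frac{5083}{8} + 87 = - \frac{4387}{8} \approx -548.38$)
$\frac{1}{z} = \frac{1}{- \frac{4387}{8}} = - \frac{8}{4387}$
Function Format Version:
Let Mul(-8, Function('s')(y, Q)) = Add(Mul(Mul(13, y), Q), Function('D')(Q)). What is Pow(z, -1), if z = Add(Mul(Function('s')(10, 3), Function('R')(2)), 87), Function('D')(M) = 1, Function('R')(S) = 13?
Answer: Rational(-8, 4387) ≈ -0.0018236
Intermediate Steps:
Function('s')(y, Q) = Add(Rational(-1, 8), Mul(Rational(-13, 8), Q, y)) (Function('s')(y, Q) = Mul(Rational(-1, 8), Add(Mul(Mul(13, y), Q), 1)) = Mul(Rational(-1, 8), Add(Mul(13, Q, y), 1)) = Mul(Rational(-1, 8), Add(1, Mul(13, Q, y))) = Add(Rational(-1, 8), Mul(Rational(-13, 8), Q, y)))
z = Rational(-4387, 8) (z = Add(Mul(Add(Rational(-1, 8), Mul(Rational(-13, 8), 3, 10)), 13), 87) = Add(Mul(Add(Rational(-1, 8), Rational(-195, 4)), 13), 87) = Add(Mul(Rational(-391, 8), 13), 87) = Add(Rational(-5083, 8), 87) = Rational(-4387, 8) ≈ -548.38)
Pow(z, -1) = Pow(Rational(-4387, 8), -1) = Rational(-8, 4387)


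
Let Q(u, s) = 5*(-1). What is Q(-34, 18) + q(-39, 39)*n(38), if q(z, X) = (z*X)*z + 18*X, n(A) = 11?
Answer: 660226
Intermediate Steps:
Q(u, s) = -5
q(z, X) = 18*X + X*z² (q(z, X) = (X*z)*z + 18*X = X*z² + 18*X = 18*X + X*z²)
Q(-34, 18) + q(-39, 39)*n(38) = -5 + (39*(18 + (-39)²))*11 = -5 + (39*(18 + 1521))*11 = -5 + (39*1539)*11 = -5 + 60021*11 = -5 + 660231 = 660226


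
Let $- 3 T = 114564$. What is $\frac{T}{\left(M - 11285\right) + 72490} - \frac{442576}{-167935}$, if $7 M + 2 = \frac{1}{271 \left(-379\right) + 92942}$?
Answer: $\frac{141350417796654}{70272486564785} \approx 2.0115$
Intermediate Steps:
$T = -38188$ ($T = \left(- \frac{1}{3}\right) 114564 = -38188$)
$M = - \frac{19535}{68369}$ ($M = - \frac{2}{7} + \frac{1}{7 \left(271 \left(-379\right) + 92942\right)} = - \frac{2}{7} + \frac{1}{7 \left(-102709 + 92942\right)} = - \frac{2}{7} + \frac{1}{7 \left(-9767\right)} = - \frac{2}{7} + \frac{1}{7} \left(- \frac{1}{9767}\right) = - \frac{2}{7} - \frac{1}{68369} = - \frac{19535}{68369} \approx -0.28573$)
$\frac{T}{\left(M - 11285\right) + 72490} - \frac{442576}{-167935} = - \frac{38188}{\left(- \frac{19535}{68369} - 11285\right) + 72490} - \frac{442576}{-167935} = - \frac{38188}{- \frac{771563700}{68369} + 72490} - - \frac{442576}{167935} = - \frac{38188}{\frac{4184505110}{68369}} + \frac{442576}{167935} = \left(-38188\right) \frac{68369}{4184505110} + \frac{442576}{167935} = - \frac{1305437686}{2092252555} + \frac{442576}{167935} = \frac{141350417796654}{70272486564785}$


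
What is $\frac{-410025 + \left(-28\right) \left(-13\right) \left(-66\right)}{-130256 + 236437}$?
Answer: $- \frac{434049}{106181} \approx -4.0878$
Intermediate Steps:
$\frac{-410025 + \left(-28\right) \left(-13\right) \left(-66\right)}{-130256 + 236437} = \frac{-410025 + 364 \left(-66\right)}{106181} = \left(-410025 - 24024\right) \frac{1}{106181} = \left(-434049\right) \frac{1}{106181} = - \frac{434049}{106181}$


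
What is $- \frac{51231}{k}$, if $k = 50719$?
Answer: $- \frac{51231}{50719} \approx -1.0101$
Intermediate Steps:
$- \frac{51231}{k} = - \frac{51231}{50719}$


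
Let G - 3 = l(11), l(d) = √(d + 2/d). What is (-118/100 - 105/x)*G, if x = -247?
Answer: -27969/12350 - 9323*√1353/135850 ≈ -4.7890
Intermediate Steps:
G = 3 + √1353/11 (G = 3 + √(11 + 2/11) = 3 + √(123/11) = 3 + √1353/11 ≈ 6.3439)
(-118/100 - 105/x)*G = (-118/100 - 105/(-247))*(3 + √1353/11) = (-118*1/100 - 105*(-1/247))*(3 + √1353/11) = (-59/50 + 105/247)*(3 + √1353/11) = -9323*(3 + √1353/11)/12350 = -27969/12350 - 9323*√1353/135850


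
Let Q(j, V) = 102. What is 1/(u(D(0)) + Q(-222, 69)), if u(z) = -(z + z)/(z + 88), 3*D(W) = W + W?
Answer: 1/102 ≈ 0.0098039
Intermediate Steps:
D(W) = 2*W/3 (D(W) = (W + W)/3 = (2*W)/3 = 2*W/3)
u(z) = -2*z/(88 + z)
1/(u(D(0)) + Q(-222, 69)) = 1/(-2*(2/3)*0/(88 + (2/3)*0) + 102) = 1/(-2*0/(88 + 0) + 102) = 1/(-2*0/88 + 102) = 1/(-2*0*1/88 + 102) = 1/(0 + 102) = 1/102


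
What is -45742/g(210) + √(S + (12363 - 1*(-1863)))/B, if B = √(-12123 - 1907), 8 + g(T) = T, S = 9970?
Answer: -22871/101 - I*√160430/305 ≈ -226.45 - 1.3132*I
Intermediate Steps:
g(T) = -8 + T
B = I*√14030 (B = √(-14030) = I*√14030 ≈ 118.45*I)
-45742/g(210) + √(S + (12363 - 1*(-1863)))/B = -45742/(-8 + 210) + √(9970 + (12363 - 1*(-1863)))/((I*√14030)) = -45742/202 + √(9970 + (12363 + 1863))*(-I*√14030/14030) = -45742*1/202 + √(9970 + 14226)*(-I*√14030/14030) = -22871/101 + √24196*(-I*√14030/14030) = -22871/101 + (2*√6049)*(-I*√14030/14030) = -22871/101 - I*√160430/305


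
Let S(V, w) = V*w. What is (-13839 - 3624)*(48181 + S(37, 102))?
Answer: -907290165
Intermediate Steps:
(-13839 - 3624)*(48181 + S(37, 102)) = (-13839 - 3624)*(48181 + 37*102) = -17463*(48181 + 3774) = -17463*51955 = -907290165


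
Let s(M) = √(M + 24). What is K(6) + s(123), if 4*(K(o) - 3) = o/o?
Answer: 13/4 + 7*√3 ≈ 15.374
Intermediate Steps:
K(o) = 13/4 (K(o) = 3 + (o/o)/4 = 3 + (¼)*1 = 3 + ¼ = 13/4)
s(M) = √(24 + M)
K(6) + s(123) = 13/4 + √(24 + 123) = 13/4 + √147 = 13/4 + 7*√3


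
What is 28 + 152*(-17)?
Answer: -2556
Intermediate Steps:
28 + 152*(-17) = 28 - 2584 = -2556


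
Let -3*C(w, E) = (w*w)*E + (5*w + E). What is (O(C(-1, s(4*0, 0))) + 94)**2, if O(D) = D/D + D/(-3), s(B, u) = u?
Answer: 722500/81 ≈ 8919.8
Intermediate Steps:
C(w, E) = -5*w/3 - E/3 - E*w**2/3 (C(w, E) = -((w*w)*E + (5*w + E))/3 = -(w**2*E + (E + 5*w))/3 = -(E*w**2 + (E + 5*w))/3 = -(E + 5*w + E*w**2)/3 = -5*w/3 - E/3 - E*w**2/3)
O(D) = 1 - D/3 (O(D) = 1 + D*(-1/3) = 1 - D/3)
(O(C(-1, s(4*0, 0))) + 94)**2 = ((1 - (-5/3*(-1) - 1/3*0 - 1/3*0*(-1)**2)/3) + 94)**2 = ((1 - (5/3 + 0 - 1/3*0*1)/3) + 94)**2 = ((1 - (5/3 + 0 + 0)/3) + 94)**2 = ((1 - 1/3*5/3) + 94)**2 = ((1 - 5/9) + 94)**2 = (4/9 + 94)**2 = (850/9)**2 = 722500/81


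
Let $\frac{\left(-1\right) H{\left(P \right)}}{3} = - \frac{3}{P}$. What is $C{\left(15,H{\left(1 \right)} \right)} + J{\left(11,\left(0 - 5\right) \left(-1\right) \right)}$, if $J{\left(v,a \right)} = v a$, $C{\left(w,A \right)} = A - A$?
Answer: $55$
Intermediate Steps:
$H{\left(P \right)} = \frac{9}{P}$ ($H{\left(P \right)} = - 3 \left(- \frac{3}{P}\right) = \frac{9}{P}$)
$C{\left(w,A \right)} = 0$
$J{\left(v,a \right)} = a v$
$C{\left(15,H{\left(1 \right)} \right)} + J{\left(11,\left(0 - 5\right) \left(-1\right) \right)} = 0 + \left(0 - 5\right) \left(-1\right) 11 = 0 + \left(-5\right) \left(-1\right) 11 = 0 + 5 \cdot 11 = 0 + 55 = 55$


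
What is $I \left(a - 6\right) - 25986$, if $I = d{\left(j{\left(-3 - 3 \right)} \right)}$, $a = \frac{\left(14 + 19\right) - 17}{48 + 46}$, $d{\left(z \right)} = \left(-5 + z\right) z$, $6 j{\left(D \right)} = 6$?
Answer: $- \frac{1220246}{47} \approx -25963.0$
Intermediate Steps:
$j{\left(D \right)} = 1$ ($j{\left(D \right)} = \frac{1}{6} \cdot 6 = 1$)
$d{\left(z \right)} = z \left(-5 + z\right)$
$a = \frac{8}{47}$ ($a = \frac{33 - 17}{94} = 16 \cdot \frac{1}{94} = \frac{8}{47} \approx 0.17021$)
$I = -4$ ($I = 1 \left(-5 + 1\right) = 1 \left(-4\right) = -4$)
$I \left(a - 6\right) - 25986 = - 4 \left(\frac{8}{47} - 6\right) - 25986 = \left(-4\right) \left(- \frac{274}{47}\right) - 25986 = \frac{1096}{47} - 25986 = - \frac{1220246}{47}$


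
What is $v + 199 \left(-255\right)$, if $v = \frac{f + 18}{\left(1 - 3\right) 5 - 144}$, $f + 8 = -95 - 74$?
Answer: $- \frac{7814571}{154} \approx -50744.0$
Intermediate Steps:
$f = -177$ ($f = -8 - 169 = -177$)
$v = \frac{159}{154}$ ($v = \frac{-177 + 18}{\left(1 - 3\right) 5 - 144} = - \frac{159}{\left(-2\right) 5 - 144} = - \frac{159}{-10 - 144} = - \frac{159}{-154} = \left(-159\right) \left(- \frac{1}{154}\right) = \frac{159}{154} \approx 1.0325$)
$v + 199 \left(-255\right) = \frac{159}{154} + 199 \left(-255\right) = \frac{159}{154} - 50745 = - \frac{7814571}{154}$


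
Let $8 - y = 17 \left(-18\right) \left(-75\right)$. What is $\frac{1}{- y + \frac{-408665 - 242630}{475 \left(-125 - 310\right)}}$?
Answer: $\frac{41325}{948208409} \approx 4.3582 \cdot 10^{-5}$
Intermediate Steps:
$y = -22942$ ($y = 8 - 17 \left(-18\right) \left(-75\right) = 8 - \left(-306\right) \left(-75\right) = 8 - 22950 = -22942$)
$\frac{1}{- y + \frac{-408665 - 242630}{475 \left(-125 - 310\right)}} = \frac{1}{\left(-1\right) \left(-22942\right) + \frac{-408665 - 242630}{475 \left(-125 - 310\right)}} = \frac{1}{22942 + \frac{-408665 - 242630}{475 \left(-435\right)}} = \frac{1}{22942 - \frac{651295}{-206625}} = \frac{1}{22942 - - \frac{130259}{41325}} = \frac{1}{22942 + \frac{130259}{41325}} = \frac{1}{\frac{948208409}{41325}} = \frac{41325}{948208409}$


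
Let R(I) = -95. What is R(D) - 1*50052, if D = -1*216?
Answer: -50147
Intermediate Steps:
D = -216
R(D) - 1*50052 = -95 - 1*50052 = -95 - 50052 = -50147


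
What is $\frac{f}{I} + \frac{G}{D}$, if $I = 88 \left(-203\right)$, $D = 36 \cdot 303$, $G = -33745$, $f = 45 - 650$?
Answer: $- \frac{13550485}{4428648} \approx -3.0597$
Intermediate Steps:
$f = -605$ ($f = 45 - 650 = -605$)
$D = 10908$
$I = -17864$
$\frac{f}{I} + \frac{G}{D} = - \frac{605}{-17864} - \frac{33745}{10908} = \left(-605\right) \left(- \frac{1}{17864}\right) - \frac{33745}{10908} = \frac{55}{1624} - \frac{33745}{10908} = - \frac{13550485}{4428648}$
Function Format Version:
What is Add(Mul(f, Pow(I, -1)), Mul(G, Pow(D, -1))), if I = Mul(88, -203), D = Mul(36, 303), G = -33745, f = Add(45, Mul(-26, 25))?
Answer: Rational(-13550485, 4428648) ≈ -3.0597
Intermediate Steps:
f = -605 (f = Add(45, -650) = -605)
D = 10908
I = -17864
Add(Mul(f, Pow(I, -1)), Mul(G, Pow(D, -1))) = Add(Mul(-605, Pow(-17864, -1)), Mul(-33745, Pow(10908, -1))) = Add(Mul(-605, Rational(-1, 17864)), Mul(-33745, Rational(1, 10908))) = Add(Rational(55, 1624), Rational(-33745, 10908)) = Rational(-13550485, 4428648)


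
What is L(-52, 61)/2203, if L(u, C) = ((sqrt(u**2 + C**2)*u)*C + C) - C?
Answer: -15860*sqrt(257)/2203 ≈ -115.41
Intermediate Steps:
L(u, C) = C*u*sqrt(C**2 + u**2) (L(u, C) = ((sqrt(C**2 + u**2)*u)*C + C) - C = ((u*sqrt(C**2 + u**2))*C + C) - C = (C*u*sqrt(C**2 + u**2) + C) - C = (C + C*u*sqrt(C**2 + u**2)) - C = C*u*sqrt(C**2 + u**2))
L(-52, 61)/2203 = (61*(-52)*sqrt(61**2 + (-52)**2))/2203 = (61*(-52)*sqrt(3721 + 2704))*(1/2203) = (61*(-52)*sqrt(6425))*(1/2203) = (61*(-52)*(5*sqrt(257)))*(1/2203) = -15860*sqrt(257)*(1/2203) = -15860*sqrt(257)/2203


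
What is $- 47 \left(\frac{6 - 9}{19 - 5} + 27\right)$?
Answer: $- \frac{17625}{14} \approx -1258.9$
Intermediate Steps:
$- 47 \left(\frac{6 - 9}{19 - 5} + 27\right) = - 47 \left(- \frac{3}{14} + 27\right) = \left(-47\right) \frac{375}{14} = - \frac{17625}{14}$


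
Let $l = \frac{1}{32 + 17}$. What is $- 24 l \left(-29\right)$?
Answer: $\frac{696}{49} \approx 14.204$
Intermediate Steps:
$l = \frac{1}{49} \approx 0.020408$
$- 24 l \left(-29\right) = \left(-24\right) \frac{1}{49} \left(-29\right) = \left(- \frac{24}{49}\right) \left(-29\right) = \frac{696}{49}$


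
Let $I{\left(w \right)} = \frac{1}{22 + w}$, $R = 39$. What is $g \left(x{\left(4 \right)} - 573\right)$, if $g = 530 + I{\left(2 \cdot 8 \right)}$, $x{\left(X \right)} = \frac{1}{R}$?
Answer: $- \frac{225035393}{741} \approx -3.0369 \cdot 10^{5}$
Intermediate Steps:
$x{\left(X \right)} = \frac{1}{39}$
$g = \frac{20141}{38}$ ($g = 530 + \frac{1}{22 + 2 \cdot 8} = 530 + \frac{1}{22 + 16} = 530 + \frac{1}{38} = \frac{20141}{38} \approx 530.03$)
$g \left(x{\left(4 \right)} - 573\right) = \frac{20141 \left(\frac{1}{39} - 573\right)}{38} = \frac{20141}{38} \left(- \frac{22346}{39}\right) = - \frac{225035393}{741}$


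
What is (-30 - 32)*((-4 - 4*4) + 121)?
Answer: -6262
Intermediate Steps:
(-30 - 32)*((-4 - 4*4) + 121) = -62*((-4 - 16) + 121) = -62*(-20 + 121) = -62*101 = -6262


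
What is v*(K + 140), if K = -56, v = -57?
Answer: -4788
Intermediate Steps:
v*(K + 140) = -57*(-56 + 140) = -57*84 = -4788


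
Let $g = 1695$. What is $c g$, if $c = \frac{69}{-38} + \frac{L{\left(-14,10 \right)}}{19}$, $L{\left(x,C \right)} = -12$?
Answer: $- \frac{157635}{38} \approx -4148.3$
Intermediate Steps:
$c = - \frac{93}{38}$ ($c = \frac{69}{-38} - \frac{12}{19} = 69 \left(- \frac{1}{38}\right) - \frac{12}{19} = - \frac{69}{38} - \frac{12}{19} = - \frac{93}{38} \approx -2.4474$)
$c g = \left(- \frac{93}{38}\right) 1695 = - \frac{157635}{38}$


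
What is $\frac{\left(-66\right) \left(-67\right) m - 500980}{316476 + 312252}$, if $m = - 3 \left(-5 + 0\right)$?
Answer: $- \frac{217325}{314364} \approx -0.69132$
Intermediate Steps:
$m = 15$ ($m = \left(-3\right) \left(-5\right) = 15$)
$\frac{\left(-66\right) \left(-67\right) m - 500980}{316476 + 312252} = \frac{\left(-66\right) \left(-67\right) 15 - 500980}{316476 + 312252} = \frac{4422 \cdot 15 - 500980}{628728} = \left(66330 - 500980\right) \frac{1}{628728} = \left(-434650\right) \frac{1}{628728} = - \frac{217325}{314364}$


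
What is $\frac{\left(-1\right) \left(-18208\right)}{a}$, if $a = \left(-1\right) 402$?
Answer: $- \frac{9104}{201} \approx -45.294$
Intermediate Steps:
$a = -402$
$\frac{\left(-1\right) \left(-18208\right)}{a} = \frac{\left(-1\right) \left(-18208\right)}{-402} = 18208 \left(- \frac{1}{402}\right) = - \frac{9104}{201}$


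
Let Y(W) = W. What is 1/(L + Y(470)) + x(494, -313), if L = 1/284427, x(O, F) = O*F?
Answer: -20669975519375/133680691 ≈ -1.5462e+5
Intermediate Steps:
x(O, F) = F*O
L = 1/284427 ≈ 3.5158e-6
1/(L + Y(470)) + x(494, -313) = 1/(1/284427 + 470) - 313*494 = 1/(133680691/284427) - 154622 = 284427/133680691 - 154622 = -20669975519375/133680691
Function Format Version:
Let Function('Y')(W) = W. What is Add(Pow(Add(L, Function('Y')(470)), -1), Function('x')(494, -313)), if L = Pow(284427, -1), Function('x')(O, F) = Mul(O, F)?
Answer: Rational(-20669975519375, 133680691) ≈ -1.5462e+5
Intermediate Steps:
Function('x')(O, F) = Mul(F, O)
L = Rational(1, 284427) ≈ 3.5158e-6
Add(Pow(Add(L, Function('Y')(470)), -1), Function('x')(494, -313)) = Add(Pow(Add(Rational(1, 284427), 470), -1), Mul(-313, 494)) = Add(Pow(Rational(133680691, 284427), -1), -154622) = Add(Rational(284427, 133680691), -154622) = Rational(-20669975519375, 133680691)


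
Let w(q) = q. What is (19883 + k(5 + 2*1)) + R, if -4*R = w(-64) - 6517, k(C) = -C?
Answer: 86085/4 ≈ 21521.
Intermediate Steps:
R = 6581/4 (R = -(-64 - 6517)/4 = -¼*(-6581) = 6581/4 ≈ 1645.3)
(19883 + k(5 + 2*1)) + R = (19883 - (5 + 2*1)) + 6581/4 = (19883 - (5 + 2)) + 6581/4 = (19883 - 1*7) + 6581/4 = (19883 - 7) + 6581/4 = 19876 + 6581/4 = 86085/4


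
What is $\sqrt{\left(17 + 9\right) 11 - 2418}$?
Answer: $2 i \sqrt{533} \approx 46.174 i$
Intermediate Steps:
$\sqrt{\left(17 + 9\right) 11 - 2418} = \sqrt{26 \cdot 11 - 2418} = \sqrt{286 - 2418} = \sqrt{-2132} = 2 i \sqrt{533}$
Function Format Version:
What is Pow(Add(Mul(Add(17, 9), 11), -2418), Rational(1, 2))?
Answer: Mul(2, I, Pow(533, Rational(1, 2))) ≈ Mul(46.174, I)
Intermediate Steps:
Pow(Add(Mul(Add(17, 9), 11), -2418), Rational(1, 2)) = Pow(Add(Mul(26, 11), -2418), Rational(1, 2)) = Pow(Add(286, -2418), Rational(1, 2)) = Pow(-2132, Rational(1, 2)) = Mul(2, I, Pow(533, Rational(1, 2)))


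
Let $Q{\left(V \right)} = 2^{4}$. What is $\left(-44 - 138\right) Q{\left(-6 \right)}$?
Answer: $-2912$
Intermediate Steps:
$Q{\left(V \right)} = 16$
$\left(-44 - 138\right) Q{\left(-6 \right)} = \left(-44 - 138\right) 16 = \left(-182\right) 16 = -2912$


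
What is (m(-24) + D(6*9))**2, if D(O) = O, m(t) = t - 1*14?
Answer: 256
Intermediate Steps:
m(t) = -14 + t (m(t) = t - 14 = -14 + t)
(m(-24) + D(6*9))**2 = ((-14 - 24) + 6*9)**2 = (-38 + 54)**2 = 16**2 = 256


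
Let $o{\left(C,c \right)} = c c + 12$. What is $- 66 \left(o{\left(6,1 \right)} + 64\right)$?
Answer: $-5082$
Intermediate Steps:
$o{\left(C,c \right)} = 12 + c^{2}$ ($o{\left(C,c \right)} = c^{2} + 12 = 12 + c^{2}$)
$- 66 \left(o{\left(6,1 \right)} + 64\right) = - 66 \left(\left(12 + 1^{2}\right) + 64\right) = - 66 \left(\left(12 + 1\right) + 64\right) = - 66 \left(13 + 64\right) = \left(-66\right) 77 = -5082$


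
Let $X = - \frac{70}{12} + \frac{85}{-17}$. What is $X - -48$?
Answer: $\frac{223}{6} \approx 37.167$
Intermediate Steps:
$X = - \frac{65}{6}$ ($X = \left(-70\right) \frac{1}{12} + 85 \left(- \frac{1}{17}\right) = - \frac{35}{6} - 5 = - \frac{65}{6} \approx -10.833$)
$X - -48 = - \frac{65}{6} - -48 = - \frac{65}{6} + 48 = \frac{223}{6}$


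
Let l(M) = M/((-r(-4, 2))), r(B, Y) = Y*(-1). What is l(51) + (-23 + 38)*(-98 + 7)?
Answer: -2679/2 ≈ -1339.5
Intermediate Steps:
r(B, Y) = -Y
l(M) = M/2 (l(M) = M/((-(-1)*2)) = M/((-1*(-2))) = M/2)
l(51) + (-23 + 38)*(-98 + 7) = (1/2)*51 + (-23 + 38)*(-98 + 7) = 51/2 + 15*(-91) = 51/2 - 1365 = -2679/2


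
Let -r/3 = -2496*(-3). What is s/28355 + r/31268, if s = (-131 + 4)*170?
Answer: -65602142/44330207 ≈ -1.4799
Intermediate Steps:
r = -22464 (r = -(-7488)*(-3) = -3*7488 = -22464)
s = -21590 (s = -127*170 = -21590)
s/28355 + r/31268 = -21590/28355 - 22464/31268 = -21590*1/28355 - 22464*1/31268 = -4318/5671 - 5616/7817 = -65602142/44330207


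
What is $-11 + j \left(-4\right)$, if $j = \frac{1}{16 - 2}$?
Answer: $- \frac{79}{7} \approx -11.286$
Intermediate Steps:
$j = \frac{1}{14} \approx 0.071429$
$-11 + j \left(-4\right) = -11 + \frac{1}{14} \left(-4\right) = -11 - \frac{2}{7} = - \frac{79}{7}$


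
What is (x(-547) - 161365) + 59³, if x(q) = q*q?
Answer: 343223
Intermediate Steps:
x(q) = q²
(x(-547) - 161365) + 59³ = ((-547)² - 161365) + 59³ = (299209 - 161365) + 205379 = 137844 + 205379 = 343223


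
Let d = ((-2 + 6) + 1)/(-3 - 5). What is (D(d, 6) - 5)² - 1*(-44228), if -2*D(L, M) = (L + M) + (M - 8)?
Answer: 11333817/256 ≈ 44273.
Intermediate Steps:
d = -5/8 (d = (4 + 1)/(-8) = 5*(-⅛) = -5/8 ≈ -0.62500)
D(L, M) = 4 - M - L/2 (D(L, M) = -((L + M) + (M - 8))/2 = -((L + M) + (-8 + M))/2 = -(-8 + L + 2*M)/2 = 4 - M - L/2)
(D(d, 6) - 5)² - 1*(-44228) = ((4 - 1*6 - ½*(-5/8)) - 5)² - 1*(-44228) = ((4 - 6 + 5/16) - 5)² + 44228 = (-27/16 - 5)² + 44228 = (-107/16)² + 44228 = 11449/256 + 44228 = 11333817/256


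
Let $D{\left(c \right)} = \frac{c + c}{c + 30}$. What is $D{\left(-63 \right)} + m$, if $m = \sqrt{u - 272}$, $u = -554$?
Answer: $\frac{42}{11} + i \sqrt{826} \approx 3.8182 + 28.74 i$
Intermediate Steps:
$m = i \sqrt{826}$ ($m = \sqrt{-554 - 272} = \sqrt{-826} = i \sqrt{826} \approx 28.74 i$)
$D{\left(c \right)} = \frac{2 c}{30 + c}$
$D{\left(-63 \right)} + m = 2 \left(-63\right) \frac{1}{30 - 63} + i \sqrt{826} = 2 \left(-63\right) \frac{1}{-33} + i \sqrt{826} = 2 \left(-63\right) \left(- \frac{1}{33}\right) + i \sqrt{826} = \frac{42}{11} + i \sqrt{826}$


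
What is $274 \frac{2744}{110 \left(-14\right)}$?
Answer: $- \frac{26852}{55} \approx -488.22$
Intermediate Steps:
$274 \frac{2744}{110 \left(-14\right)} = 274 \frac{2744}{-1540} = 274 \cdot 2744 \left(- \frac{1}{1540}\right) = 274 \left(- \frac{98}{55}\right) = - \frac{26852}{55}$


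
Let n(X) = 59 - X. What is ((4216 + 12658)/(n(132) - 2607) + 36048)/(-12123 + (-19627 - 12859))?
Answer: -48295883/59776060 ≈ -0.80795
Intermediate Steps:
((4216 + 12658)/(n(132) - 2607) + 36048)/(-12123 + (-19627 - 12859)) = ((4216 + 12658)/((59 - 1*132) - 2607) + 36048)/(-12123 + (-19627 - 12859)) = (16874/((59 - 132) - 2607) + 36048)/(-12123 - 32486) = (16874/(-73 - 2607) + 36048)/(-44609) = (16874/(-2680) + 36048)*(-1/44609) = (16874*(-1/2680) + 36048)*(-1/44609) = (-8437/1340 + 36048)*(-1/44609) = (48295883/1340)*(-1/44609) = -48295883/59776060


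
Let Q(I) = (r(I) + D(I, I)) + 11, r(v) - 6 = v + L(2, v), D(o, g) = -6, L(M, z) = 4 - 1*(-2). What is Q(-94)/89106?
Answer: -77/89106 ≈ -0.00086414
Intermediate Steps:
L(M, z) = 6 (L(M, z) = 4 + 2 = 6)
r(v) = 12 + v (r(v) = 6 + (v + 6) = 6 + (6 + v) = 12 + v)
Q(I) = 17 + I (Q(I) = ((12 + I) - 6) + 11 = (6 + I) + 11 = 17 + I)
Q(-94)/89106 = (17 - 94)/89106 = -77*1/89106 = -77/89106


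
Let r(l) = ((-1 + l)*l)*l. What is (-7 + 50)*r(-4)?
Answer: -3440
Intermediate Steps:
r(l) = l**2*(-1 + l) (r(l) = (l*(-1 + l))*l = l**2*(-1 + l))
(-7 + 50)*r(-4) = (-7 + 50)*((-4)**2*(-1 - 4)) = 43*(16*(-5)) = 43*(-80) = -3440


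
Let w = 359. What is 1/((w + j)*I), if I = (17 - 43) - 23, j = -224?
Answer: -1/6615 ≈ -0.00015117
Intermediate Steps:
I = -49 (I = -26 - 23 = -49)
1/((w + j)*I) = 1/((359 - 224)*(-49)) = 1/(135*(-49)) = 1/(-6615) = -1/6615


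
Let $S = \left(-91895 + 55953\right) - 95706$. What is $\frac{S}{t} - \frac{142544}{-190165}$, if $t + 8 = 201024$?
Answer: $\frac{452347848}{4778275955} \approx 0.094668$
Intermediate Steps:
$t = 201016$ ($t = -8 + 201024 = 201016$)
$S = -131648$ ($S = -35942 - 95706 = -131648$)
$\frac{S}{t} - \frac{142544}{-190165} = - \frac{131648}{201016} - \frac{142544}{-190165} = \left(-131648\right) \frac{1}{201016} - - \frac{142544}{190165} = - \frac{16456}{25127} + \frac{142544}{190165} = \frac{452347848}{4778275955}$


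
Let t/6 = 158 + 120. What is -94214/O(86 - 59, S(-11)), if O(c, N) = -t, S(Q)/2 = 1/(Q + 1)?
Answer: 47107/834 ≈ 56.483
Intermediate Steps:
t = 1668 (t = 6*(158 + 120) = 6*278 = 1668)
S(Q) = 2/(1 + Q) (S(Q) = 2/(Q + 1) = 2/(1 + Q))
O(c, N) = -1668 (O(c, N) = -1*1668 = -1668)
-94214/O(86 - 59, S(-11)) = -94214/(-1668) = -94214*(-1/1668) = 47107/834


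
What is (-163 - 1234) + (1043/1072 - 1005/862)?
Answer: -645547851/462032 ≈ -1397.2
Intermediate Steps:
(-163 - 1234) + (1043/1072 - 1005/862) = -1397 + (1043*(1/1072) - 1005*1/862) = -1397 + (1043/1072 - 1005/862) = -1397 - 89147/462032 = -645547851/462032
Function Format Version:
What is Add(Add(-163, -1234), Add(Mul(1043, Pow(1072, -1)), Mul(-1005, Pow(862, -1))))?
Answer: Rational(-645547851, 462032) ≈ -1397.2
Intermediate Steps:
Add(Add(-163, -1234), Add(Mul(1043, Pow(1072, -1)), Mul(-1005, Pow(862, -1)))) = Add(-1397, Add(Mul(1043, Rational(1, 1072)), Mul(-1005, Rational(1, 862)))) = Add(-1397, Add(Rational(1043, 1072), Rational(-1005, 862))) = Add(-1397, Rational(-89147, 462032)) = Rational(-645547851, 462032)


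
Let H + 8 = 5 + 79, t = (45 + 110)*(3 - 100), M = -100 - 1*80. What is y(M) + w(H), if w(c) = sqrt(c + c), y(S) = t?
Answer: -15035 + 2*sqrt(38) ≈ -15023.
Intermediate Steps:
M = -180 (M = -100 - 80 = -180)
t = -15035 (t = 155*(-97) = -15035)
y(S) = -15035
H = 76 (H = -8 + (5 + 79) = -8 + 84 = 76)
w(c) = sqrt(2)*sqrt(c) (w(c) = sqrt(2*c) = sqrt(2)*sqrt(c))
y(M) + w(H) = -15035 + sqrt(2)*sqrt(76) = -15035 + sqrt(2)*(2*sqrt(19)) = -15035 + 2*sqrt(38)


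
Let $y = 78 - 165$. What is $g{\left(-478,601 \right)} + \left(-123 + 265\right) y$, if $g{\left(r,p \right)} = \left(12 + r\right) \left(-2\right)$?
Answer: $-11422$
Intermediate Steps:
$y = -87$ ($y = 78 - 165 = -87$)
$g{\left(r,p \right)} = -24 - 2 r$
$g{\left(-478,601 \right)} + \left(-123 + 265\right) y = \left(-24 - -956\right) + \left(-123 + 265\right) \left(-87\right) = \left(-24 + 956\right) + 142 \left(-87\right) = 932 - 12354 = -11422$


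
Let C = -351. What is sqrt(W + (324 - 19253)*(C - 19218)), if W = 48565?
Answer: sqrt(370470166) ≈ 19248.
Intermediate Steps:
sqrt(W + (324 - 19253)*(C - 19218)) = sqrt(48565 + (324 - 19253)*(-351 - 19218)) = sqrt(48565 - 18929*(-19569)) = sqrt(48565 + 370421601) = sqrt(370470166)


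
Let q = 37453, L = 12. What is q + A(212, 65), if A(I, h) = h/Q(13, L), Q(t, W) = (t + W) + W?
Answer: 1385826/37 ≈ 37455.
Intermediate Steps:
Q(t, W) = t + 2*W (Q(t, W) = (W + t) + W = t + 2*W)
A(I, h) = h/37 (A(I, h) = h/(13 + 2*12) = h/(13 + 24) = h/37)
q + A(212, 65) = 37453 + (1/37)*65 = 37453 + 65/37 = 1385826/37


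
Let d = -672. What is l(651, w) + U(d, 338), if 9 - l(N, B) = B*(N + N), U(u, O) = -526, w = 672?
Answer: -875461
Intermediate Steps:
l(N, B) = 9 - 2*B*N (l(N, B) = 9 - B*(N + N) = 9 - B*2*N = 9 - 2*B*N)
l(651, w) + U(d, 338) = (9 - 2*672*651) - 526 = (9 - 874944) - 526 = -874935 - 526 = -875461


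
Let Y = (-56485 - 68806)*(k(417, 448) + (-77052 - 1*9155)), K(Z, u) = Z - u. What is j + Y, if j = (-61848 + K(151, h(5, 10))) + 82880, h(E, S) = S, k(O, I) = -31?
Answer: 10804866431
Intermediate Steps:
Y = 10804845258 (Y = (-56485 - 68806)*(-31 + (-77052 - 1*9155)) = -125291*(-31 + (-77052 - 9155)) = -125291*(-31 - 86207) = -125291*(-86238) = 10804845258)
j = 21173 (j = (-61848 + (151 - 1*10)) + 82880 = (-61848 + (151 - 10)) + 82880 = (-61848 + 141) + 82880 = -61707 + 82880 = 21173)
j + Y = 21173 + 10804845258 = 10804866431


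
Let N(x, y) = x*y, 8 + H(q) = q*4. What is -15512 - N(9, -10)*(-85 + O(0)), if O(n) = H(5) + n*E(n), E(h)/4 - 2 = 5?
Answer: -22082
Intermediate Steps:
H(q) = -8 + 4*q (H(q) = -8 + q*4 = -8 + 4*q)
E(h) = 28 (E(h) = 8 + 4*5 = 8 + 20 = 28)
O(n) = 12 + 28*n (O(n) = (-8 + 4*5) + n*28 = (-8 + 20) + 28*n = 12 + 28*n)
-15512 - N(9, -10)*(-85 + O(0)) = -15512 - 9*(-10)*(-85 + (12 + 28*0)) = -15512 - (-90)*(-85 + (12 + 0)) = -15512 - (-90)*(-85 + 12) = -15512 - (-90)*(-73) = -15512 - 1*6570 = -15512 - 6570 = -22082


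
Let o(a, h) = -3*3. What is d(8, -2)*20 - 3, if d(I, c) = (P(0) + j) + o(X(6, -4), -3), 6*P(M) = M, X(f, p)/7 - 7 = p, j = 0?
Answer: -183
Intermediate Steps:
X(f, p) = 49 + 7*p
o(a, h) = -9
P(M) = M/6
d(I, c) = -9 (d(I, c) = ((1/6)*0 + 0) - 9 = (0 + 0) - 9 = 0 - 9 = -9)
d(8, -2)*20 - 3 = -9*20 - 3 = -180 - 3 = -183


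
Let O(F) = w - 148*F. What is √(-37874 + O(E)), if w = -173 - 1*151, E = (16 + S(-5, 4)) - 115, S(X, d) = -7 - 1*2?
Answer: I*√22214 ≈ 149.04*I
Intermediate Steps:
S(X, d) = -9 (S(X, d) = -7 - 2 = -9)
E = -108 (E = (16 - 9) - 115 = 7 - 115 = -108)
w = -324 (w = -173 - 151 = -324)
O(F) = -324 - 148*F
√(-37874 + O(E)) = √(-37874 + (-324 - 148*(-108))) = √(-37874 + (-324 + 15984)) = √(-37874 + 15660) = √(-22214) = I*√22214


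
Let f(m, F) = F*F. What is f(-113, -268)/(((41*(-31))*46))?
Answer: -35912/29233 ≈ -1.2285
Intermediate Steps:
f(m, F) = F**2
f(-113, -268)/(((41*(-31))*46)) = (-268)**2/(((41*(-31))*46)) = 71824/((-1271*46)) = 71824/(-58466) = 71824*(-1/58466) = -35912/29233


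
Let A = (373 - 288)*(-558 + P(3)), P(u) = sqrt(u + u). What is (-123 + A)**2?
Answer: 2261331159 - 8084010*sqrt(6) ≈ 2.2415e+9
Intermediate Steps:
P(u) = sqrt(2)*sqrt(u) (P(u) = sqrt(2*u) = sqrt(2)*sqrt(u))
A = -47430 + 85*sqrt(6) (A = (373 - 288)*(-558 + sqrt(2)*sqrt(3)) = 85*(-558 + sqrt(6)) = -47430 + 85*sqrt(6) ≈ -47222.)
(-123 + A)**2 = (-123 + (-47430 + 85*sqrt(6)))**2 = (-47553 + 85*sqrt(6))**2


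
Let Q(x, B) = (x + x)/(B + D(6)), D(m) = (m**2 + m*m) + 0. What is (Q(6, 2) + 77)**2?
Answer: 8151025/1369 ≈ 5954.0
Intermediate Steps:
D(m) = 2*m**2 (D(m) = (m**2 + m**2) + 0 = 2*m**2 + 0 = 2*m**2)
Q(x, B) = 2*x/(72 + B) (Q(x, B) = (x + x)/(B + 2*6**2) = (2*x)/(B + 2*36) = (2*x)/(B + 72) = (2*x)/(72 + B) = 2*x/(72 + B))
(Q(6, 2) + 77)**2 = (2*6/(72 + 2) + 77)**2 = (2*6/74 + 77)**2 = (2*6*(1/74) + 77)**2 = (6/37 + 77)**2 = (2855/37)**2 = 8151025/1369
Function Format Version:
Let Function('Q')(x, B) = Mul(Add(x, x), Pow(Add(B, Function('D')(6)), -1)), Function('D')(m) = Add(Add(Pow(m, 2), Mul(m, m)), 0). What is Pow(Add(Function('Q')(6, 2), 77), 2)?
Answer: Rational(8151025, 1369) ≈ 5954.0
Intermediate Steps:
Function('D')(m) = Mul(2, Pow(m, 2)) (Function('D')(m) = Add(Add(Pow(m, 2), Pow(m, 2)), 0) = Add(Mul(2, Pow(m, 2)), 0) = Mul(2, Pow(m, 2)))
Function('Q')(x, B) = Mul(2, x, Pow(Add(72, B), -1)) (Function('Q')(x, B) = Mul(Add(x, x), Pow(Add(B, Mul(2, Pow(6, 2))), -1)) = Mul(Mul(2, x), Pow(Add(B, Mul(2, 36)), -1)) = Mul(Mul(2, x), Pow(Add(B, 72), -1)) = Mul(Mul(2, x), Pow(Add(72, B), -1)) = Mul(2, x, Pow(Add(72, B), -1)))
Pow(Add(Function('Q')(6, 2), 77), 2) = Pow(Add(Mul(2, 6, Pow(Add(72, 2), -1)), 77), 2) = Pow(Add(Mul(2, 6, Pow(74, -1)), 77), 2) = Pow(Add(Mul(2, 6, Rational(1, 74)), 77), 2) = Pow(Add(Rational(6, 37), 77), 2) = Pow(Rational(2855, 37), 2) = Rational(8151025, 1369)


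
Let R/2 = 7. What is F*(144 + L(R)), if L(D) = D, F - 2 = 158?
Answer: 25280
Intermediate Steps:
R = 14 (R = 2*7 = 14)
F = 160 (F = 2 + 158 = 160)
F*(144 + L(R)) = 160*(144 + 14) = 160*158 = 25280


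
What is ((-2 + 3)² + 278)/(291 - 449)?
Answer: -279/158 ≈ -1.7658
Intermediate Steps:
((-2 + 3)² + 278)/(291 - 449) = (1² + 278)/(-158) = (1 + 278)*(-1/158) = 279*(-1/158) = -279/158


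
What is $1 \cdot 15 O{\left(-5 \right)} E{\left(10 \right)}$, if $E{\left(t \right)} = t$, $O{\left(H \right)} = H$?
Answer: $-750$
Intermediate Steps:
$1 \cdot 15 O{\left(-5 \right)} E{\left(10 \right)} = 1 \cdot 15 \left(-5\right) 10 = 15 \left(-5\right) 10 = \left(-75\right) 10 = -750$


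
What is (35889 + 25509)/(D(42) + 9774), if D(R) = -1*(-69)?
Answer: 20466/3281 ≈ 6.2377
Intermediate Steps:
D(R) = 69
(35889 + 25509)/(D(42) + 9774) = (35889 + 25509)/(69 + 9774) = 61398/9843 = 61398*(1/9843) = 20466/3281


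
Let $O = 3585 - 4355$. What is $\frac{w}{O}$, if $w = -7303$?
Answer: $\frac{7303}{770} \approx 9.4844$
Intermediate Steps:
$O = -770$ ($O = 3585 - 4355 = -770$)
$\frac{w}{O} = - \frac{7303}{-770} = \left(-7303\right) \left(- \frac{1}{770}\right) = \frac{7303}{770}$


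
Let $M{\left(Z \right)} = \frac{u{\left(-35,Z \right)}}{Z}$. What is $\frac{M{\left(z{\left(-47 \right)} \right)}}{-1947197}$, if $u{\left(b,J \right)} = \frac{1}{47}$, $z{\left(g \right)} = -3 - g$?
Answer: $- \frac{1}{4026803396} \approx -2.4834 \cdot 10^{-10}$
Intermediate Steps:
$u{\left(b,J \right)} = \frac{1}{47}$
$M{\left(Z \right)} = \frac{1}{47 Z}$
$\frac{M{\left(z{\left(-47 \right)} \right)}}{-1947197} = \frac{\frac{1}{47} \frac{1}{-3 - -47}}{-1947197} = \frac{1}{47 \left(-3 + 47\right)} \left(- \frac{1}{1947197}\right) = \frac{1}{47 \cdot 44} \left(- \frac{1}{1947197}\right) = \frac{1}{47} \cdot \frac{1}{44} \left(- \frac{1}{1947197}\right) = \frac{1}{2068} \left(- \frac{1}{1947197}\right) = - \frac{1}{4026803396}$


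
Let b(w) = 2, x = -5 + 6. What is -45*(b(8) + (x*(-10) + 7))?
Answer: 45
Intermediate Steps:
x = 1
-45*(b(8) + (x*(-10) + 7)) = -45*(2 + (1*(-10) + 7)) = -45*(2 + (-10 + 7)) = -45*(2 - 3) = -45*(-1) = 45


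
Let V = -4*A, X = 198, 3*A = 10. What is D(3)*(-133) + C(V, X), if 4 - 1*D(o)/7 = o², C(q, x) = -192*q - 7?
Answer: 7208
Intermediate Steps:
A = 10/3 (A = (⅓)*10 = 10/3 ≈ 3.3333)
V = -40/3 (V = -4*10/3 = -40/3 ≈ -13.333)
C(q, x) = -7 - 192*q
D(o) = 28 - 7*o²
D(3)*(-133) + C(V, X) = (28 - 7*3²)*(-133) + (-7 - 192*(-40/3)) = (28 - 7*9)*(-133) + (-7 + 2560) = (28 - 63)*(-133) + 2553 = -35*(-133) + 2553 = 4655 + 2553 = 7208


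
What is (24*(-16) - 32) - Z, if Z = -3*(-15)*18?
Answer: -1226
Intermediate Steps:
Z = 810 (Z = 45*18 = 810)
(24*(-16) - 32) - Z = (24*(-16) - 32) - 1*810 = (-384 - 32) - 810 = -416 - 810 = -1226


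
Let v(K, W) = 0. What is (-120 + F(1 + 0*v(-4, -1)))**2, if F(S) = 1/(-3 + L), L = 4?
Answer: 14161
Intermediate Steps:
F(S) = 1 (F(S) = 1/(-3 + 4) = 1/1 = 1)
(-120 + F(1 + 0*v(-4, -1)))**2 = (-120 + 1)**2 = (-119)**2 = 14161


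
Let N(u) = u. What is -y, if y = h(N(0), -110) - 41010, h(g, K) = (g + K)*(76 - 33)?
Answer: 45740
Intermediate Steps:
h(g, K) = 43*K + 43*g (h(g, K) = (K + g)*43 = 43*K + 43*g)
y = -45740 (y = (43*(-110) + 43*0) - 41010 = (-4730 + 0) - 41010 = -4730 - 41010 = -45740)
-y = -1*(-45740) = 45740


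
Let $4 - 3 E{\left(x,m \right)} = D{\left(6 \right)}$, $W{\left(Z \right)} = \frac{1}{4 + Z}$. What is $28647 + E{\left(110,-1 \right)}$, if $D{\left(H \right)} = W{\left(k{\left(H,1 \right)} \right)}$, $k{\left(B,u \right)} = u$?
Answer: $\frac{429724}{15} \approx 28648.0$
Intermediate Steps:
$D{\left(H \right)} = \frac{1}{5}$ ($D{\left(H \right)} = \frac{1}{4 + 1} = \frac{1}{5}$)
$E{\left(x,m \right)} = \frac{19}{15}$ ($E{\left(x,m \right)} = \frac{4}{3} - \frac{1}{15} = \frac{19}{15}$)
$28647 + E{\left(110,-1 \right)} = 28647 + \frac{19}{15} = \frac{429724}{15}$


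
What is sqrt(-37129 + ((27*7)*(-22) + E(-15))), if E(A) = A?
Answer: I*sqrt(41302) ≈ 203.23*I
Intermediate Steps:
sqrt(-37129 + ((27*7)*(-22) + E(-15))) = sqrt(-37129 + ((27*7)*(-22) - 15)) = sqrt(-37129 + (189*(-22) - 15)) = sqrt(-37129 + (-4158 - 15)) = sqrt(-37129 - 4173) = sqrt(-41302) = I*sqrt(41302)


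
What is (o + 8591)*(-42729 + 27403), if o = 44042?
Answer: -806653358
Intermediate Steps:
(o + 8591)*(-42729 + 27403) = (44042 + 8591)*(-42729 + 27403) = 52633*(-15326) = -806653358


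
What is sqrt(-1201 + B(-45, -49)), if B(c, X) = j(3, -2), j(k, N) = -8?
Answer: I*sqrt(1209) ≈ 34.771*I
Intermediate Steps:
B(c, X) = -8
sqrt(-1201 + B(-45, -49)) = sqrt(-1201 - 8) = sqrt(-1209) = I*sqrt(1209)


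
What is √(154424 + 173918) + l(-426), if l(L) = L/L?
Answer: 1 + √328342 ≈ 574.01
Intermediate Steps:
l(L) = 1
√(154424 + 173918) + l(-426) = √(154424 + 173918) + 1 = √328342 + 1 = 1 + √328342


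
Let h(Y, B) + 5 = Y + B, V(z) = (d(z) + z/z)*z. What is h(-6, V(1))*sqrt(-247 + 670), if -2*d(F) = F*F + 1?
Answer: -33*sqrt(47) ≈ -226.24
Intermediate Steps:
d(F) = -1/2 - F**2/2 (d(F) = -(F*F + 1)/2 = -(F**2 + 1)/2 = -(1 + F**2)/2 = -1/2 - F**2/2)
V(z) = z*(1/2 - z**2/2) (V(z) = ((-1/2 - z**2/2) + z/z)*z = ((-1/2 - z**2/2) + 1)*z = (1/2 - z**2/2)*z = z*(1/2 - z**2/2))
h(Y, B) = -5 + B + Y (h(Y, B) = -5 + (Y + B) = -5 + (B + Y) = -5 + B + Y)
h(-6, V(1))*sqrt(-247 + 670) = (-5 + (1/2)*1*(1 - 1*1**2) - 6)*sqrt(-247 + 670) = (-5 + (1/2)*1*(1 - 1*1) - 6)*sqrt(423) = (-5 + (1/2)*1*(1 - 1) - 6)*(3*sqrt(47)) = (-5 + (1/2)*1*0 - 6)*(3*sqrt(47)) = (-5 + 0 - 6)*(3*sqrt(47)) = -33*sqrt(47)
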